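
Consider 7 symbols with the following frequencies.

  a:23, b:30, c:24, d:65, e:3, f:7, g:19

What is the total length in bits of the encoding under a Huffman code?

422

Greedily combine the two least-frequent nodes:
e(3) + f(7) → 10
10 + g(19) → 29
a(23) + c(24) → 47
29 + b(30) → 59
47 + 59 → 106
d(65) + 106 → 171
The encoded length is the sum of every internal node's weight: 10 + 29 + 47 + 59 + 106 + 171 = 422 bits.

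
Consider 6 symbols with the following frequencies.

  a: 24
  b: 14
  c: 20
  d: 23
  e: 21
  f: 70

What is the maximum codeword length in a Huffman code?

Merge the two lowest-weight nodes at each step:
combine b(14), c(20) → 34
combine e(21), d(23) → 44
combine a(24), 34 → 58
combine 44, 58 → 102
combine f(70), 102 → 172
The rarest symbols sit at the bottom; the longest codeword is 4 bits.

4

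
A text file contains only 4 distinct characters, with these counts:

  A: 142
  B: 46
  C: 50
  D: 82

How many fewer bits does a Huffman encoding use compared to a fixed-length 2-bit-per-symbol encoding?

Fixed-length: 2 bits × 320 symbols = 640 bits.
Huffman merges:
B(46) + C(50) → 96
D(82) + 96 → 178
A(142) + 178 → 320
Huffman total = 96 + 178 + 320 = 594 bits.
Saving = 640 − 594 = 46 bits.

46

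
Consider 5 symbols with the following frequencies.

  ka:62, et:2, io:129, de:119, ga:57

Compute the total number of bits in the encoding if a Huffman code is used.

Greedily combine the two least-frequent nodes:
merge et(2) and ga(57): 59
merge 59 and ka(62): 121
merge de(119) and 121: 240
merge io(129) and 240: 369
Each symbol's bit-cost is frequency × depth; summing gives 789 bits (equivalently 59 + 121 + 240 + 369).

789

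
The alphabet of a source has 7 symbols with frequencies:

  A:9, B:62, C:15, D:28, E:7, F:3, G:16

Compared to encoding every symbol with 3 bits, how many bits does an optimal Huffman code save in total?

Fixed-length: 3 bits × 140 symbols = 420 bits.
Huffman merges:
combine F(3), E(7) → 10
combine A(9), 10 → 19
combine C(15), G(16) → 31
combine 19, D(28) → 47
combine 31, 47 → 78
combine B(62), 78 → 140
Huffman total = 10 + 19 + 31 + 47 + 78 + 140 = 325 bits.
Saving = 420 − 325 = 95 bits.

95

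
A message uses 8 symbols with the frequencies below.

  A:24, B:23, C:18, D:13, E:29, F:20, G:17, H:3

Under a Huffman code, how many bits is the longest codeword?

4

Merge the two lowest-weight nodes at each step:
merge H(3) and D(13): 16
merge 16 and G(17): 33
merge C(18) and F(20): 38
merge B(23) and A(24): 47
merge E(29) and 33: 62
merge 38 and 47: 85
merge 62 and 85: 147
The rarest symbols sit at the bottom; the longest codeword is 4 bits.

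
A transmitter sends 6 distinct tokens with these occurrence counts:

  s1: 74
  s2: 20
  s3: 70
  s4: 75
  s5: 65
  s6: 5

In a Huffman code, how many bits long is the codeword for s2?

Repeatedly merge the two smallest:
merge s6(5) and s2(20): 25
merge 25 and s5(65): 90
merge s3(70) and s1(74): 144
merge s4(75) and 90: 165
merge 144 and 165: 309
The subtree containing s2 is merged 4 times, so code length = 4.

4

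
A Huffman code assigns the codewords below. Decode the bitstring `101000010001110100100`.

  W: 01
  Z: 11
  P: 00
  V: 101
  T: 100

Read left to right; each codeword is recognised as soon as it completes (prefix code):
  101→V | 00→P | 00→P | 100→T | 01→W | 11→Z | 01→W | 00→P | 100→T
Decoded message: VPPTWZWPT

VPPTWZWPT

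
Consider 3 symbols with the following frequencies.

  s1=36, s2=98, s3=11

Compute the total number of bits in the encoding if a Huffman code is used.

Greedily combine the two least-frequent nodes:
combine s3(11), s1(36) → 47
combine 47, s2(98) → 145
The encoded length is the sum of every internal node's weight: 47 + 145 = 192 bits.

192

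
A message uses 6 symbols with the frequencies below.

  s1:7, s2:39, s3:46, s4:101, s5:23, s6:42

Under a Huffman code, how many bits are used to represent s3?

Huffman merges, smallest pair first:
combine s1(7), s5(23) → 30
combine 30, s2(39) → 69
combine s6(42), s3(46) → 88
combine 69, 88 → 157
combine s4(101), 157 → 258
s3 sits 3 levels below the root, so its codeword is 3 bits.

3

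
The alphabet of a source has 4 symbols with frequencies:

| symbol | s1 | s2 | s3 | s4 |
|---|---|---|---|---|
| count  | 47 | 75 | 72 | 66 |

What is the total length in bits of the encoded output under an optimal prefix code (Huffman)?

520

Build the Huffman tree bottom-up:
merge s1(47) and s4(66): 113
merge s3(72) and s2(75): 147
merge 113 and 147: 260
Total encoded bits = sum of merged weights = 113 + 147 + 260 = 520.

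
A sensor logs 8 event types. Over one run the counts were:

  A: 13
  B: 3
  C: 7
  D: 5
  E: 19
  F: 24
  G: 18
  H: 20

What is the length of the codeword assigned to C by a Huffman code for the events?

Huffman merges, smallest pair first:
B(3) + D(5) → 8
C(7) + 8 → 15
A(13) + 15 → 28
G(18) + E(19) → 37
H(20) + F(24) → 44
28 + 37 → 65
44 + 65 → 109
C sits 4 levels below the root, so its codeword is 4 bits.

4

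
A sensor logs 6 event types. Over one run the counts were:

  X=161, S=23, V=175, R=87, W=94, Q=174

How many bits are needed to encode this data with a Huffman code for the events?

Build the Huffman tree bottom-up:
merge S(23) and R(87): 110
merge W(94) and 110: 204
merge X(161) and Q(174): 335
merge V(175) and 204: 379
merge 335 and 379: 714
Total encoded bits = sum of merged weights = 110 + 204 + 335 + 379 + 714 = 1742.

1742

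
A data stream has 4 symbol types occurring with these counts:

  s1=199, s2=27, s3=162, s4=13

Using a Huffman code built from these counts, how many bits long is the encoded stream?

Greedily combine the two least-frequent nodes:
s4(13) + s2(27) → 40
40 + s3(162) → 202
s1(199) + 202 → 401
The encoded length is the sum of every internal node's weight: 40 + 202 + 401 = 643 bits.

643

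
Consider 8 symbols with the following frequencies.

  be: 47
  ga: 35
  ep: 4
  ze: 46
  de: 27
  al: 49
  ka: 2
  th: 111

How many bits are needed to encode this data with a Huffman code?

842

Merge the two smallest weights repeatedly:
combine ka(2), ep(4) → 6
combine 6, de(27) → 33
combine 33, ga(35) → 68
combine ze(46), be(47) → 93
combine al(49), 68 → 117
combine 93, th(111) → 204
combine 117, 204 → 321
Total encoded bits = sum of merged weights = 6 + 33 + 68 + 93 + 117 + 204 + 321 = 842.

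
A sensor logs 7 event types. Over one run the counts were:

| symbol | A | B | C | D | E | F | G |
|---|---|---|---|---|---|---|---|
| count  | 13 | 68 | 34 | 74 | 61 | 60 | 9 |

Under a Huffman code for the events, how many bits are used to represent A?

Build the tree from the bottom:
merge G(9) and A(13): 22
merge 22 and C(34): 56
merge 56 and F(60): 116
merge E(61) and B(68): 129
merge D(74) and 116: 190
merge 129 and 190: 319
A sits 5 levels below the root, so its codeword is 5 bits.

5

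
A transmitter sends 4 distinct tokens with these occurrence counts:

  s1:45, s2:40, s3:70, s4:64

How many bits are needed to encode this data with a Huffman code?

Merge the two smallest weights repeatedly:
combine s2(40), s1(45) → 85
combine s4(64), s3(70) → 134
combine 85, 134 → 219
Each symbol's bit-cost is frequency × depth; summing gives 438 bits (equivalently 85 + 134 + 219).

438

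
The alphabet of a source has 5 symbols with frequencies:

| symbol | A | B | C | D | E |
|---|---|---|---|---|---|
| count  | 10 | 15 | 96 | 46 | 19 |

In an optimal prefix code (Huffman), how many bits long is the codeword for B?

4

Huffman merges, smallest pair first:
A(10) + B(15) → 25
E(19) + 25 → 44
44 + D(46) → 90
90 + C(96) → 186
B sits 4 levels below the root, so its codeword is 4 bits.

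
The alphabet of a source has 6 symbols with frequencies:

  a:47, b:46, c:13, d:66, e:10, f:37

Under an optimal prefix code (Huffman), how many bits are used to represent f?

3

Repeatedly merge the two smallest:
combine e(10), c(13) → 23
combine 23, f(37) → 60
combine b(46), a(47) → 93
combine 60, d(66) → 126
combine 93, 126 → 219
f's leaf is at depth 3, giving a 3-bit codeword.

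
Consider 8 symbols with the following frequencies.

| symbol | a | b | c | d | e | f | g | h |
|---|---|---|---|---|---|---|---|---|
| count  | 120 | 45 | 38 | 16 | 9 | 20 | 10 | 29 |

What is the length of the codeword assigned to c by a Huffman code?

Build the tree from the bottom:
merge e(9) and g(10): 19
merge d(16) and 19: 35
merge f(20) and h(29): 49
merge 35 and c(38): 73
merge b(45) and 49: 94
merge 73 and 94: 167
merge a(120) and 167: 287
The subtree containing c is merged 3 times, so code length = 3.

3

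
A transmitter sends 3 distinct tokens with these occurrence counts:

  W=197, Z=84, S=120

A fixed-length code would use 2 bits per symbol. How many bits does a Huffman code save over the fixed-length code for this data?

Fixed-length: 2 bits × 401 symbols = 802 bits.
Huffman merges:
merge Z(84) and S(120): 204
merge W(197) and 204: 401
Huffman total = 204 + 401 = 605 bits.
Saving = 802 − 605 = 197 bits.

197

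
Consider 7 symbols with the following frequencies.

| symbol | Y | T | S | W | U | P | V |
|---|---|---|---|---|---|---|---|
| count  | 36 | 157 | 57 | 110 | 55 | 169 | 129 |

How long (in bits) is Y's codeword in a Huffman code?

4

Repeatedly merge the two smallest:
merge Y(36) and U(55): 91
merge S(57) and 91: 148
merge W(110) and V(129): 239
merge 148 and T(157): 305
merge P(169) and 239: 408
merge 305 and 408: 713
Y's leaf is at depth 4, giving a 4-bit codeword.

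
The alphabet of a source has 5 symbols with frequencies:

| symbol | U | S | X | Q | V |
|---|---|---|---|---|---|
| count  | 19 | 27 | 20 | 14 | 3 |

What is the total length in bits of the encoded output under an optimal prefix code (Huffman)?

Greedily combine the two least-frequent nodes:
merge V(3) and Q(14): 17
merge 17 and U(19): 36
merge X(20) and S(27): 47
merge 36 and 47: 83
Total encoded bits = sum of merged weights = 17 + 36 + 47 + 83 = 183.

183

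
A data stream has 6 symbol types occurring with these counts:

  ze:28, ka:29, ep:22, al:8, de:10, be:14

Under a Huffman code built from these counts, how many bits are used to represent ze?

2

Build the tree from the bottom:
combine al(8), de(10) → 18
combine be(14), 18 → 32
combine ep(22), ze(28) → 50
combine ka(29), 32 → 61
combine 50, 61 → 111
The subtree containing ze is merged 2 times, so code length = 2.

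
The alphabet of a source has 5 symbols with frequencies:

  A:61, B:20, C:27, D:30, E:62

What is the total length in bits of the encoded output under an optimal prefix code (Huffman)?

Merge the two smallest weights repeatedly:
B(20) + C(27) → 47
D(30) + 47 → 77
A(61) + E(62) → 123
77 + 123 → 200
Each symbol's bit-cost is frequency × depth; summing gives 447 bits (equivalently 47 + 77 + 123 + 200).

447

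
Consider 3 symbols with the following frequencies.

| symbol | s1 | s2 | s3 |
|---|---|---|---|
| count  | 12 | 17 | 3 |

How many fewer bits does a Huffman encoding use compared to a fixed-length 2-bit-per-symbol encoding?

17

Fixed-length: 2 bits × 32 symbols = 64 bits.
Huffman merges:
merge s3(3) and s1(12): 15
merge 15 and s2(17): 32
Huffman total = 15 + 32 = 47 bits.
Saving = 64 − 47 = 17 bits.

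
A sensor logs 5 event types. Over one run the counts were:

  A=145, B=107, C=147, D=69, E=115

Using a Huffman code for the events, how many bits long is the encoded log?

1342

Greedily combine the two least-frequent nodes:
combine D(69), B(107) → 176
combine E(115), A(145) → 260
combine C(147), 176 → 323
combine 260, 323 → 583
The encoded length is the sum of every internal node's weight: 176 + 260 + 323 + 583 = 1342 bits.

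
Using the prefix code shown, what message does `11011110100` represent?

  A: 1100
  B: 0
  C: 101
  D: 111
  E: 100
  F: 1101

Read left to right; each codeword is recognised as soon as it completes (prefix code):
  1101→F | 111→D | 0→B | 100→E
Decoded message: FDBE

FDBE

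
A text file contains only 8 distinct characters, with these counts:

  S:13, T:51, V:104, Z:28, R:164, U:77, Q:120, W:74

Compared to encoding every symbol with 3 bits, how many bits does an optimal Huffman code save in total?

151

Fixed-length: 3 bits × 631 symbols = 1893 bits.
Huffman merges:
combine S(13), Z(28) → 41
combine 41, T(51) → 92
combine W(74), U(77) → 151
combine 92, V(104) → 196
combine Q(120), 151 → 271
combine R(164), 196 → 360
combine 271, 360 → 631
Huffman total = 41 + 92 + 151 + 196 + 271 + 360 + 631 = 1742 bits.
Saving = 1893 − 1742 = 151 bits.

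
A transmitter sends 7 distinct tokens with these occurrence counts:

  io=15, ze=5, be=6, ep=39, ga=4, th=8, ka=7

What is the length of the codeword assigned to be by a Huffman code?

4

Build the tree from the bottom:
merge ga(4) and ze(5): 9
merge be(6) and ka(7): 13
merge th(8) and 9: 17
merge 13 and io(15): 28
merge 17 and 28: 45
merge ep(39) and 45: 84
be sits 4 levels below the root, so its codeword is 4 bits.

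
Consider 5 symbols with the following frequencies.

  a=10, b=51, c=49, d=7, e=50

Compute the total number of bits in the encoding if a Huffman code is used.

351

Greedily combine the two least-frequent nodes:
merge d(7) and a(10): 17
merge 17 and c(49): 66
merge e(50) and b(51): 101
merge 66 and 101: 167
Total encoded bits = sum of merged weights = 17 + 66 + 101 + 167 = 351.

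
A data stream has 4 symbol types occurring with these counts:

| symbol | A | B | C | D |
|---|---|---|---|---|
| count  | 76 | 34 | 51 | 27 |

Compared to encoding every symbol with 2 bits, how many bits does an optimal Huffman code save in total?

15

Fixed-length: 2 bits × 188 symbols = 376 bits.
Huffman merges:
D(27) + B(34) → 61
C(51) + 61 → 112
A(76) + 112 → 188
Huffman total = 61 + 112 + 188 = 361 bits.
Saving = 376 − 361 = 15 bits.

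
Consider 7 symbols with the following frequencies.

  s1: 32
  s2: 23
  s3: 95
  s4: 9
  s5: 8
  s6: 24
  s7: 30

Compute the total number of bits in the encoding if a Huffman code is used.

Greedily combine the two least-frequent nodes:
combine s5(8), s4(9) → 17
combine 17, s2(23) → 40
combine s6(24), s7(30) → 54
combine s1(32), 40 → 72
combine 54, 72 → 126
combine s3(95), 126 → 221
Each symbol's bit-cost is frequency × depth; summing gives 530 bits (equivalently 17 + 40 + 54 + 72 + 126 + 221).

530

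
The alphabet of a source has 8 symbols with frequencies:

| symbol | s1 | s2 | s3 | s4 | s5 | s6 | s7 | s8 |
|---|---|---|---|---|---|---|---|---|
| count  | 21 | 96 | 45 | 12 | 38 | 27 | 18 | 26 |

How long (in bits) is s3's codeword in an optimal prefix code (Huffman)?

Huffman merges, smallest pair first:
combine s4(12), s7(18) → 30
combine s1(21), s8(26) → 47
combine s6(27), 30 → 57
combine s5(38), s3(45) → 83
combine 47, 57 → 104
combine 83, s2(96) → 179
combine 104, 179 → 283
s3's leaf is at depth 3, giving a 3-bit codeword.

3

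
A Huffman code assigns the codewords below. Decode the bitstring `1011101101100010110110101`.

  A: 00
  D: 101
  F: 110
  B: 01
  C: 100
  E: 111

Read left to right; each codeword is recognised as soon as it completes (prefix code):
  101→D | 110→F | 110→F | 110→F | 00→A | 101→D | 101→D | 101→D | 01→B
Decoded message: DFFFADDDB

DFFFADDDB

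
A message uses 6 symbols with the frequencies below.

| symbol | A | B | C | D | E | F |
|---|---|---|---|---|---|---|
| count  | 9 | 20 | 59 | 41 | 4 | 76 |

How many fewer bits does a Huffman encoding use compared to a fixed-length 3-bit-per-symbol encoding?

165

Fixed-length: 3 bits × 209 symbols = 627 bits.
Huffman merges:
combine E(4), A(9) → 13
combine 13, B(20) → 33
combine 33, D(41) → 74
combine C(59), 74 → 133
combine F(76), 133 → 209
Huffman total = 13 + 33 + 74 + 133 + 209 = 462 bits.
Saving = 627 − 462 = 165 bits.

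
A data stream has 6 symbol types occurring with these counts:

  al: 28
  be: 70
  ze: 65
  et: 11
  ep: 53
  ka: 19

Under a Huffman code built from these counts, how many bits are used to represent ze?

2

Repeatedly merge the two smallest:
combine et(11), ka(19) → 30
combine al(28), 30 → 58
combine ep(53), 58 → 111
combine ze(65), be(70) → 135
combine 111, 135 → 246
ze sits 2 levels below the root, so its codeword is 2 bits.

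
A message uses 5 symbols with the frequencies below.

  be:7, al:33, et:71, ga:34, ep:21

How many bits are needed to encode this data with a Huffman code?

350

Merge the two smallest weights repeatedly:
combine be(7), ep(21) → 28
combine 28, al(33) → 61
combine ga(34), 61 → 95
combine et(71), 95 → 166
The encoded length is the sum of every internal node's weight: 28 + 61 + 95 + 166 = 350 bits.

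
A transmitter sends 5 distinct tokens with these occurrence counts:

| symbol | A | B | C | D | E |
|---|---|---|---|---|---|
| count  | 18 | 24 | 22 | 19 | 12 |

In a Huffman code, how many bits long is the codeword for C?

Repeatedly merge the two smallest:
merge E(12) and A(18): 30
merge D(19) and C(22): 41
merge B(24) and 30: 54
merge 41 and 54: 95
C's leaf is at depth 2, giving a 2-bit codeword.

2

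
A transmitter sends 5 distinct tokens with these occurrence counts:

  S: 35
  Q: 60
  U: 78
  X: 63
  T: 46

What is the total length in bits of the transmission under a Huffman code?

Merge the two smallest weights repeatedly:
combine S(35), T(46) → 81
combine Q(60), X(63) → 123
combine U(78), 81 → 159
combine 123, 159 → 282
The encoded length is the sum of every internal node's weight: 81 + 123 + 159 + 282 = 645 bits.

645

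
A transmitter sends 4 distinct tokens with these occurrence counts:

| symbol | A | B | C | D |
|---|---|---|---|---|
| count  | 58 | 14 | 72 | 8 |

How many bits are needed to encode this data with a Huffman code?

Merge the two smallest weights repeatedly:
combine D(8), B(14) → 22
combine 22, A(58) → 80
combine C(72), 80 → 152
Total encoded bits = sum of merged weights = 22 + 80 + 152 = 254.

254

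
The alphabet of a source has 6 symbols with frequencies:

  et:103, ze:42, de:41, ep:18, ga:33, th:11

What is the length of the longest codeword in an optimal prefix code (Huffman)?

4

Merge the two lowest-weight nodes at each step:
merge th(11) and ep(18): 29
merge 29 and ga(33): 62
merge de(41) and ze(42): 83
merge 62 and 83: 145
merge et(103) and 145: 248
Maximum depth reached is 4.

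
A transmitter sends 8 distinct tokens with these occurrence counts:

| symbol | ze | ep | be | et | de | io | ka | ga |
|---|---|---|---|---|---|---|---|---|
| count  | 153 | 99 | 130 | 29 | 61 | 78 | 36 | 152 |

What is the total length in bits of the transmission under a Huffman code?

2100

Merge the two smallest weights repeatedly:
merge et(29) and ka(36): 65
merge de(61) and 65: 126
merge io(78) and ep(99): 177
merge 126 and be(130): 256
merge ga(152) and ze(153): 305
merge 177 and 256: 433
merge 305 and 433: 738
Each symbol's bit-cost is frequency × depth; summing gives 2100 bits (equivalently 65 + 126 + 177 + 256 + 305 + 433 + 738).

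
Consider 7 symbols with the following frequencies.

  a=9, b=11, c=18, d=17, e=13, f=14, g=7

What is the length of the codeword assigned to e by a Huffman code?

3

Build the tree from the bottom:
g(7) + a(9) → 16
b(11) + e(13) → 24
f(14) + 16 → 30
d(17) + c(18) → 35
24 + 30 → 54
35 + 54 → 89
The subtree containing e is merged 3 times, so code length = 3.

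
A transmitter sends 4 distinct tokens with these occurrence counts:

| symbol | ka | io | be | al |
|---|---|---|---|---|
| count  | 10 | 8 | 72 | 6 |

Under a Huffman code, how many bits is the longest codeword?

Merge the two lowest-weight nodes at each step:
al(6) + io(8) → 14
ka(10) + 14 → 24
24 + be(72) → 96
The rarest symbols sit at the bottom; the longest codeword is 3 bits.

3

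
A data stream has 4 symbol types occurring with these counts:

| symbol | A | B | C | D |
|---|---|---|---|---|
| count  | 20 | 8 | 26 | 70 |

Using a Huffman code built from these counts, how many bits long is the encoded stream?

Greedily combine the two least-frequent nodes:
merge B(8) and A(20): 28
merge C(26) and 28: 54
merge 54 and D(70): 124
The encoded length is the sum of every internal node's weight: 28 + 54 + 124 = 206 bits.

206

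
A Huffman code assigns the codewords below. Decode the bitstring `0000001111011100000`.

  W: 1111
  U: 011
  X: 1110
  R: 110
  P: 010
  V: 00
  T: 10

Read left to right; each codeword is recognised as soon as it completes (prefix code):
  00→V | 00→V | 00→V | 1111→W | 011→U | 10→T | 00→V | 00→V
Decoded message: VVVWUTVV

VVVWUTVV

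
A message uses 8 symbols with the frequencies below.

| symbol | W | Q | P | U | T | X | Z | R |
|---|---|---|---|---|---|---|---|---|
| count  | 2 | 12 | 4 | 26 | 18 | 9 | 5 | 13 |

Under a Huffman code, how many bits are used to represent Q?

3

Repeatedly merge the two smallest:
combine W(2), P(4) → 6
combine Z(5), 6 → 11
combine X(9), 11 → 20
combine Q(12), R(13) → 25
combine T(18), 20 → 38
combine 25, U(26) → 51
combine 38, 51 → 89
The subtree containing Q is merged 3 times, so code length = 3.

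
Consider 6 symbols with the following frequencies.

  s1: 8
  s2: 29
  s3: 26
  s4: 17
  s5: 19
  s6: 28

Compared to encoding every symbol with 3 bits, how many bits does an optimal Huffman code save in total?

Fixed-length: 3 bits × 127 symbols = 381 bits.
Huffman merges:
merge s1(8) and s4(17): 25
merge s5(19) and 25: 44
merge s3(26) and s6(28): 54
merge s2(29) and 44: 73
merge 54 and 73: 127
Huffman total = 25 + 44 + 54 + 73 + 127 = 323 bits.
Saving = 381 − 323 = 58 bits.

58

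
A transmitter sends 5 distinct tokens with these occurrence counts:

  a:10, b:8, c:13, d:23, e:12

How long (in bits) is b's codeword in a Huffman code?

3

Build the tree from the bottom:
merge b(8) and a(10): 18
merge e(12) and c(13): 25
merge 18 and d(23): 41
merge 25 and 41: 66
b sits 3 levels below the root, so its codeword is 3 bits.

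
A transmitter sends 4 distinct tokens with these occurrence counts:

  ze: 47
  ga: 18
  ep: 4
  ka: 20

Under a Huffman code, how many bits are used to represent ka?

Huffman merges, smallest pair first:
combine ep(4), ga(18) → 22
combine ka(20), 22 → 42
combine 42, ze(47) → 89
ka's leaf is at depth 2, giving a 2-bit codeword.

2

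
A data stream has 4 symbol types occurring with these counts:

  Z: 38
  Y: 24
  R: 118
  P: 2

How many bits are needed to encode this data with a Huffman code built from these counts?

Build the Huffman tree bottom-up:
merge P(2) and Y(24): 26
merge 26 and Z(38): 64
merge 64 and R(118): 182
Each symbol's bit-cost is frequency × depth; summing gives 272 bits (equivalently 26 + 64 + 182).

272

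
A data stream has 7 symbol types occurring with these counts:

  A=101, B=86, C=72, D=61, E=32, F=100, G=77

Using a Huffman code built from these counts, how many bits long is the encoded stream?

Merge the two smallest weights repeatedly:
E(32) + D(61) → 93
C(72) + G(77) → 149
B(86) + 93 → 179
F(100) + A(101) → 201
149 + 179 → 328
201 + 328 → 529
Each symbol's bit-cost is frequency × depth; summing gives 1479 bits (equivalently 93 + 149 + 179 + 201 + 328 + 529).

1479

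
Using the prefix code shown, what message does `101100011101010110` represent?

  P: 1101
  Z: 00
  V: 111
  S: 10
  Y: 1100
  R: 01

Read left to right; each codeword is recognised as soon as it completes (prefix code):
  10→S | 1100→Y | 01→R | 1101→P | 01→R | 01→R | 10→S
Decoded message: SYRPRRS

SYRPRRS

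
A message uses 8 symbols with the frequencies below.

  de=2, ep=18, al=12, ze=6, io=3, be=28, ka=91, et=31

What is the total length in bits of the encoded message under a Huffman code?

430

Build the Huffman tree bottom-up:
de(2) + io(3) → 5
5 + ze(6) → 11
11 + al(12) → 23
ep(18) + 23 → 41
be(28) + et(31) → 59
41 + 59 → 100
ka(91) + 100 → 191
Each symbol's bit-cost is frequency × depth; summing gives 430 bits (equivalently 5 + 11 + 23 + 41 + 59 + 100 + 191).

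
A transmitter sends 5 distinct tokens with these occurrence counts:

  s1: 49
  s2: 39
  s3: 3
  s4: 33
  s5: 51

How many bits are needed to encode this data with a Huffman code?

386

Build the Huffman tree bottom-up:
s3(3) + s4(33) → 36
36 + s2(39) → 75
s1(49) + s5(51) → 100
75 + 100 → 175
Total encoded bits = sum of merged weights = 36 + 75 + 100 + 175 = 386.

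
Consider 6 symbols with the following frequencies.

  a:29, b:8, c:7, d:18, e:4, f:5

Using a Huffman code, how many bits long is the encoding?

161

Greedily combine the two least-frequent nodes:
e(4) + f(5) → 9
c(7) + b(8) → 15
9 + 15 → 24
d(18) + 24 → 42
a(29) + 42 → 71
The encoded length is the sum of every internal node's weight: 9 + 15 + 24 + 42 + 71 = 161 bits.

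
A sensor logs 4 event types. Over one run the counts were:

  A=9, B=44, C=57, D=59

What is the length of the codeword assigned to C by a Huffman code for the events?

2

Build the tree from the bottom:
A(9) + B(44) → 53
53 + C(57) → 110
D(59) + 110 → 169
C's leaf is at depth 2, giving a 2-bit codeword.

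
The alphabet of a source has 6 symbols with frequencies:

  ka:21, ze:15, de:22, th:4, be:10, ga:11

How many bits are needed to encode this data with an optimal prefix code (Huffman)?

Merge the two smallest weights repeatedly:
merge th(4) and be(10): 14
merge ga(11) and 14: 25
merge ze(15) and ka(21): 36
merge de(22) and 25: 47
merge 36 and 47: 83
The encoded length is the sum of every internal node's weight: 14 + 25 + 36 + 47 + 83 = 205 bits.

205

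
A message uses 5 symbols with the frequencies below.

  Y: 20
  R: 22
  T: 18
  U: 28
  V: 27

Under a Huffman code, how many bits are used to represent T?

3

Huffman merges, smallest pair first:
T(18) + Y(20) → 38
R(22) + V(27) → 49
U(28) + 38 → 66
49 + 66 → 115
T's leaf is at depth 3, giving a 3-bit codeword.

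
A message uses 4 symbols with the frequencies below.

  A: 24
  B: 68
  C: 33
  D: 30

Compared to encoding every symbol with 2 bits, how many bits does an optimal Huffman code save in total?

Fixed-length: 2 bits × 155 symbols = 310 bits.
Huffman merges:
combine A(24), D(30) → 54
combine C(33), 54 → 87
combine B(68), 87 → 155
Huffman total = 54 + 87 + 155 = 296 bits.
Saving = 310 − 296 = 14 bits.

14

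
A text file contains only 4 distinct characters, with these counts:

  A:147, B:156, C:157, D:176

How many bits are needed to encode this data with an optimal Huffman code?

Greedily combine the two least-frequent nodes:
A(147) + B(156) → 303
C(157) + D(176) → 333
303 + 333 → 636
Total encoded bits = sum of merged weights = 303 + 333 + 636 = 1272.

1272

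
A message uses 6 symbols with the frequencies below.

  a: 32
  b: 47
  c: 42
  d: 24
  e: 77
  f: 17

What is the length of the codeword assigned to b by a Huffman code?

2

Huffman merges, smallest pair first:
merge f(17) and d(24): 41
merge a(32) and 41: 73
merge c(42) and b(47): 89
merge 73 and e(77): 150
merge 89 and 150: 239
b's leaf is at depth 2, giving a 2-bit codeword.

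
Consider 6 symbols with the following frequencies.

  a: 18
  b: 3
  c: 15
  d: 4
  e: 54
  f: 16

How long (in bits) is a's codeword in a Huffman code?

3

Huffman merges, smallest pair first:
combine b(3), d(4) → 7
combine 7, c(15) → 22
combine f(16), a(18) → 34
combine 22, 34 → 56
combine e(54), 56 → 110
a's leaf is at depth 3, giving a 3-bit codeword.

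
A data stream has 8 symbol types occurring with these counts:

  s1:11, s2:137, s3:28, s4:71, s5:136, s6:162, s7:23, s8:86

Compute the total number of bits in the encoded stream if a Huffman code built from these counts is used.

Merge the two smallest weights repeatedly:
s1(11) + s7(23) → 34
s3(28) + 34 → 62
62 + s4(71) → 133
s8(86) + 133 → 219
s5(136) + s2(137) → 273
s6(162) + 219 → 381
273 + 381 → 654
Total encoded bits = sum of merged weights = 34 + 62 + 133 + 219 + 273 + 381 + 654 = 1756.

1756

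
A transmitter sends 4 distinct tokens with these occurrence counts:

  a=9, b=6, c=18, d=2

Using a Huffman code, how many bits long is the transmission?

60

Greedily combine the two least-frequent nodes:
merge d(2) and b(6): 8
merge 8 and a(9): 17
merge 17 and c(18): 35
Total encoded bits = sum of merged weights = 8 + 17 + 35 = 60.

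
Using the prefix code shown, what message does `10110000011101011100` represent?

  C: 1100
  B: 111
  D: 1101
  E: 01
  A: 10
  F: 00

Read left to right; each codeword is recognised as soon as it completes (prefix code):
  10→A | 1100→C | 00→F | 01→E | 1101→D | 01→E | 1100→C
Decoded message: ACFEDEC

ACFEDEC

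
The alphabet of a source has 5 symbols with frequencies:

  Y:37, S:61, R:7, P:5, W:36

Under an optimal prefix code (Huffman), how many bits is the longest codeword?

4

Merge the two lowest-weight nodes at each step:
merge P(5) and R(7): 12
merge 12 and W(36): 48
merge Y(37) and 48: 85
merge S(61) and 85: 146
The rarest symbols sit at the bottom; the longest codeword is 4 bits.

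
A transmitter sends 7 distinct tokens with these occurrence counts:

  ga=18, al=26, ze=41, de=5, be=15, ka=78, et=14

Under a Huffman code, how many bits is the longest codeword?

4

Merge the two lowest-weight nodes at each step:
merge de(5) and et(14): 19
merge be(15) and ga(18): 33
merge 19 and al(26): 45
merge 33 and ze(41): 74
merge 45 and 74: 119
merge ka(78) and 119: 197
The rarest symbols sit at the bottom; the longest codeword is 4 bits.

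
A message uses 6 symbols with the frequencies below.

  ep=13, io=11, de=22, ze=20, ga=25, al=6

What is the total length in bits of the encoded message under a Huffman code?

Merge the two smallest weights repeatedly:
merge al(6) and io(11): 17
merge ep(13) and 17: 30
merge ze(20) and de(22): 42
merge ga(25) and 30: 55
merge 42 and 55: 97
The encoded length is the sum of every internal node's weight: 17 + 30 + 42 + 55 + 97 = 241 bits.

241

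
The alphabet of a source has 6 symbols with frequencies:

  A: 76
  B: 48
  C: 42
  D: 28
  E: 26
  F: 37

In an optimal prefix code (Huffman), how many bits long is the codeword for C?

Huffman merges, smallest pair first:
combine E(26), D(28) → 54
combine F(37), C(42) → 79
combine B(48), 54 → 102
combine A(76), 79 → 155
combine 102, 155 → 257
The subtree containing C is merged 3 times, so code length = 3.

3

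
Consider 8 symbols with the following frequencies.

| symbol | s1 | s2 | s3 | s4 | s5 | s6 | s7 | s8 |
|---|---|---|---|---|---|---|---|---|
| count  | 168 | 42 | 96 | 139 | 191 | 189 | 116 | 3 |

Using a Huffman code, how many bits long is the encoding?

2638

Merge the two smallest weights repeatedly:
merge s8(3) and s2(42): 45
merge 45 and s3(96): 141
merge s7(116) and s4(139): 255
merge 141 and s1(168): 309
merge s6(189) and s5(191): 380
merge 255 and 309: 564
merge 380 and 564: 944
Each symbol's bit-cost is frequency × depth; summing gives 2638 bits (equivalently 45 + 141 + 255 + 309 + 380 + 564 + 944).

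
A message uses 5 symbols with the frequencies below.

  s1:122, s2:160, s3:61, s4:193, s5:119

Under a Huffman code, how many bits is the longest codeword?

Merge the two lowest-weight nodes at each step:
s3(61) + s5(119) → 180
s1(122) + s2(160) → 282
180 + s4(193) → 373
282 + 373 → 655
The first pair merged (s3, s5) ends up deepest, at depth 3.

3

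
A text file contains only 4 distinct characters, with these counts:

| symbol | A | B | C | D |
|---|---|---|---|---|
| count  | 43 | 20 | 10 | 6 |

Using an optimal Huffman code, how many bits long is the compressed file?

Greedily combine the two least-frequent nodes:
merge D(6) and C(10): 16
merge 16 and B(20): 36
merge 36 and A(43): 79
Total encoded bits = sum of merged weights = 16 + 36 + 79 = 131.

131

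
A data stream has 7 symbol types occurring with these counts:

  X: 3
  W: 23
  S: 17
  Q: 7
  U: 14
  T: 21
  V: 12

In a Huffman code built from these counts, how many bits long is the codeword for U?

Repeatedly merge the two smallest:
merge X(3) and Q(7): 10
merge 10 and V(12): 22
merge U(14) and S(17): 31
merge T(21) and 22: 43
merge W(23) and 31: 54
merge 43 and 54: 97
U's leaf is at depth 3, giving a 3-bit codeword.

3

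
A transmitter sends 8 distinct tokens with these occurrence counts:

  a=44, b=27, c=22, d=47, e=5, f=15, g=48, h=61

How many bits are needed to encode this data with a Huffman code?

760

Greedily combine the two least-frequent nodes:
merge e(5) and f(15): 20
merge 20 and c(22): 42
merge b(27) and 42: 69
merge a(44) and d(47): 91
merge g(48) and h(61): 109
merge 69 and 91: 160
merge 109 and 160: 269
The encoded length is the sum of every internal node's weight: 20 + 42 + 69 + 91 + 109 + 160 + 269 = 760 bits.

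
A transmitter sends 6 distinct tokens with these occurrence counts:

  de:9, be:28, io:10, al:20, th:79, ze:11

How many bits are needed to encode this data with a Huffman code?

332

Merge the two smallest weights repeatedly:
de(9) + io(10) → 19
ze(11) + 19 → 30
al(20) + be(28) → 48
30 + 48 → 78
78 + th(79) → 157
Each symbol's bit-cost is frequency × depth; summing gives 332 bits (equivalently 19 + 30 + 48 + 78 + 157).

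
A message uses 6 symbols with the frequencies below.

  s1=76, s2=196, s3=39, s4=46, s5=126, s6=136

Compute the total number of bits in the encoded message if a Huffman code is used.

1484

Merge the two smallest weights repeatedly:
s3(39) + s4(46) → 85
s1(76) + 85 → 161
s5(126) + s6(136) → 262
161 + s2(196) → 357
262 + 357 → 619
Total encoded bits = sum of merged weights = 85 + 161 + 262 + 357 + 619 = 1484.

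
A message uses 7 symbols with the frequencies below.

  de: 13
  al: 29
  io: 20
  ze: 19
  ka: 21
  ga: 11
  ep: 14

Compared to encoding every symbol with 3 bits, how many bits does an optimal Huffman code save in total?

29

Fixed-length: 3 bits × 127 symbols = 381 bits.
Huffman merges:
ga(11) + de(13) → 24
ep(14) + ze(19) → 33
io(20) + ka(21) → 41
24 + al(29) → 53
33 + 41 → 74
53 + 74 → 127
Huffman total = 24 + 33 + 41 + 53 + 74 + 127 = 352 bits.
Saving = 381 − 352 = 29 bits.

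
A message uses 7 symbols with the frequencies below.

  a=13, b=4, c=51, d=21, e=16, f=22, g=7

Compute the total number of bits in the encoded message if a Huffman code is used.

Build the Huffman tree bottom-up:
combine b(4), g(7) → 11
combine 11, a(13) → 24
combine e(16), d(21) → 37
combine f(22), 24 → 46
combine 37, 46 → 83
combine c(51), 83 → 134
Each symbol's bit-cost is frequency × depth; summing gives 335 bits (equivalently 11 + 24 + 37 + 46 + 83 + 134).

335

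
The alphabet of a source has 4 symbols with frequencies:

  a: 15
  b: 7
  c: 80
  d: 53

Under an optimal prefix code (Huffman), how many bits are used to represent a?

3

Huffman merges, smallest pair first:
merge b(7) and a(15): 22
merge 22 and d(53): 75
merge 75 and c(80): 155
The subtree containing a is merged 3 times, so code length = 3.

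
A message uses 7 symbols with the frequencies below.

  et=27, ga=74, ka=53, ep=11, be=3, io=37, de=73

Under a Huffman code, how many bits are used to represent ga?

Huffman merges, smallest pair first:
merge be(3) and ep(11): 14
merge 14 and et(27): 41
merge io(37) and 41: 78
merge ka(53) and de(73): 126
merge ga(74) and 78: 152
merge 126 and 152: 278
ga's leaf is at depth 2, giving a 2-bit codeword.

2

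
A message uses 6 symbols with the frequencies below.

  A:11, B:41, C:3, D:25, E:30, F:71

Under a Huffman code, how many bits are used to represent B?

2

Repeatedly merge the two smallest:
combine C(3), A(11) → 14
combine 14, D(25) → 39
combine E(30), 39 → 69
combine B(41), 69 → 110
combine F(71), 110 → 181
B sits 2 levels below the root, so its codeword is 2 bits.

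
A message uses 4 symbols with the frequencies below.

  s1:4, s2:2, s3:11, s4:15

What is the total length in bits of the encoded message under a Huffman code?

55

Build the Huffman tree bottom-up:
s2(2) + s1(4) → 6
6 + s3(11) → 17
s4(15) + 17 → 32
The encoded length is the sum of every internal node's weight: 6 + 17 + 32 = 55 bits.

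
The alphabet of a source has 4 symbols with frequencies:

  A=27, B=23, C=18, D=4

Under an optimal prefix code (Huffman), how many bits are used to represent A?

1

Build the tree from the bottom:
D(4) + C(18) → 22
22 + B(23) → 45
A(27) + 45 → 72
A sits one level below the root: a 1-bit codeword.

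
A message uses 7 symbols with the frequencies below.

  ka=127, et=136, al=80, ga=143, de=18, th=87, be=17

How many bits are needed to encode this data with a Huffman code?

1568

Build the Huffman tree bottom-up:
combine be(17), de(18) → 35
combine 35, al(80) → 115
combine th(87), 115 → 202
combine ka(127), et(136) → 263
combine ga(143), 202 → 345
combine 263, 345 → 608
Each symbol's bit-cost is frequency × depth; summing gives 1568 bits (equivalently 35 + 115 + 202 + 263 + 345 + 608).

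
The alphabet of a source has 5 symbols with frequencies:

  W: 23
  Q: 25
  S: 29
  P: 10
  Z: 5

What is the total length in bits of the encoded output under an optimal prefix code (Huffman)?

Build the Huffman tree bottom-up:
merge Z(5) and P(10): 15
merge 15 and W(23): 38
merge Q(25) and S(29): 54
merge 38 and 54: 92
Each symbol's bit-cost is frequency × depth; summing gives 199 bits (equivalently 15 + 38 + 54 + 92).

199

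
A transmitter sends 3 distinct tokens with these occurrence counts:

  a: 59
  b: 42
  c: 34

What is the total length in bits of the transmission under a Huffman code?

211

Build the Huffman tree bottom-up:
combine c(34), b(42) → 76
combine a(59), 76 → 135
The encoded length is the sum of every internal node's weight: 76 + 135 = 211 bits.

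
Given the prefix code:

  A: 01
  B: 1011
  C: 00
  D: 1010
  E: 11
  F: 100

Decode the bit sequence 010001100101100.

Read left to right; each codeword is recognised as soon as it completes (prefix code):
  01→A | 00→C | 01→A | 100→F | 1011→B | 00→C
Decoded message: ACAFBC

ACAFBC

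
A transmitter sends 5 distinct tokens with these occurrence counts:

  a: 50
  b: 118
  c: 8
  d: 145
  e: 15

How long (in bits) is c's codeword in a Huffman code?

4

Repeatedly merge the two smallest:
merge c(8) and e(15): 23
merge 23 and a(50): 73
merge 73 and b(118): 191
merge d(145) and 191: 336
The subtree containing c is merged 4 times, so code length = 4.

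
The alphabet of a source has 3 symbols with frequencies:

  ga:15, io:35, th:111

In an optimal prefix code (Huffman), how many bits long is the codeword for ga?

Huffman merges, smallest pair first:
merge ga(15) and io(35): 50
merge 50 and th(111): 161
ga sits 2 levels below the root, so its codeword is 2 bits.

2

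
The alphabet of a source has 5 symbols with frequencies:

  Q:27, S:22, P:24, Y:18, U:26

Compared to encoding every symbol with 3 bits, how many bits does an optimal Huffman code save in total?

Fixed-length: 3 bits × 117 symbols = 351 bits.
Huffman merges:
merge Y(18) and S(22): 40
merge P(24) and U(26): 50
merge Q(27) and 40: 67
merge 50 and 67: 117
Huffman total = 40 + 50 + 67 + 117 = 274 bits.
Saving = 351 − 274 = 77 bits.

77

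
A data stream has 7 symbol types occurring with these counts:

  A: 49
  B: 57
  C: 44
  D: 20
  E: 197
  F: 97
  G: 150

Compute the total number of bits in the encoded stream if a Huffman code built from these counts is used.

Merge the two smallest weights repeatedly:
combine D(20), C(44) → 64
combine A(49), B(57) → 106
combine 64, F(97) → 161
combine 106, G(150) → 256
combine 161, E(197) → 358
combine 256, 358 → 614
The encoded length is the sum of every internal node's weight: 64 + 106 + 161 + 256 + 358 + 614 = 1559 bits.

1559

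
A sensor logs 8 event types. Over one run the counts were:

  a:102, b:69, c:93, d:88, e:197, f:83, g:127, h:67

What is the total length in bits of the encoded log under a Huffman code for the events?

Greedily combine the two least-frequent nodes:
combine h(67), b(69) → 136
combine f(83), d(88) → 171
combine c(93), a(102) → 195
combine g(127), 136 → 263
combine 171, 195 → 366
combine e(197), 263 → 460
combine 366, 460 → 826
The encoded length is the sum of every internal node's weight: 136 + 171 + 195 + 263 + 366 + 460 + 826 = 2417 bits.

2417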